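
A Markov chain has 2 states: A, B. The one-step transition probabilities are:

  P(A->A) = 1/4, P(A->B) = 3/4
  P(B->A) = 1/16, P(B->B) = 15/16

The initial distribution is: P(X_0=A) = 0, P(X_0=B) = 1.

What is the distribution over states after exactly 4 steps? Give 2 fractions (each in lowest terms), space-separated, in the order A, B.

Propagating the distribution step by step (d_{t+1} = d_t * P):
d_0 = (A=0, B=1)
  d_1[A] = 0*1/4 + 1*1/16 = 1/16
  d_1[B] = 0*3/4 + 1*15/16 = 15/16
d_1 = (A=1/16, B=15/16)
  d_2[A] = 1/16*1/4 + 15/16*1/16 = 19/256
  d_2[B] = 1/16*3/4 + 15/16*15/16 = 237/256
d_2 = (A=19/256, B=237/256)
  d_3[A] = 19/256*1/4 + 237/256*1/16 = 313/4096
  d_3[B] = 19/256*3/4 + 237/256*15/16 = 3783/4096
d_3 = (A=313/4096, B=3783/4096)
  d_4[A] = 313/4096*1/4 + 3783/4096*1/16 = 5035/65536
  d_4[B] = 313/4096*3/4 + 3783/4096*15/16 = 60501/65536
d_4 = (A=5035/65536, B=60501/65536)

Answer: 5035/65536 60501/65536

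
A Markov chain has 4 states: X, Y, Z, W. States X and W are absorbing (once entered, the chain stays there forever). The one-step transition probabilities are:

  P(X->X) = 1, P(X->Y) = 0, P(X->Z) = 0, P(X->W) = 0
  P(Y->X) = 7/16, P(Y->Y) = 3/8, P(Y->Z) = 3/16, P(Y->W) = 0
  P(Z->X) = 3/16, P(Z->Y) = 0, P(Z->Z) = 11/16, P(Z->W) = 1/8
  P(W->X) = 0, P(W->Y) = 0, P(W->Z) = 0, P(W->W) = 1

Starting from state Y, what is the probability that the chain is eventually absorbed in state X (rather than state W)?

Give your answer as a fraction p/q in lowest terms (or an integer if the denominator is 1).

Let a_i = P(absorbed in X | start in state i).
Boundary conditions: a_X = 1, a_W = 0.
For each transient state i, a_i = sum_j P(i->j) * a_j:
  a_Y = 7/16*a_X + 3/8*a_Y + 3/16*a_Z + 0*a_W
  a_Z = 3/16*a_X + 0*a_Y + 11/16*a_Z + 1/8*a_W

Substituting a_X = 1 and a_W = 0, rearrange to (I - Q) a = r where r[i] = P(i -> X):
  [5/8, -3/16] . (a_Y, a_Z) = 7/16
  [0, 5/16] . (a_Y, a_Z) = 3/16

Solving yields:
  a_Y = 22/25
  a_Z = 3/5

Starting state is Y, so the absorption probability is a_Y = 22/25.

Answer: 22/25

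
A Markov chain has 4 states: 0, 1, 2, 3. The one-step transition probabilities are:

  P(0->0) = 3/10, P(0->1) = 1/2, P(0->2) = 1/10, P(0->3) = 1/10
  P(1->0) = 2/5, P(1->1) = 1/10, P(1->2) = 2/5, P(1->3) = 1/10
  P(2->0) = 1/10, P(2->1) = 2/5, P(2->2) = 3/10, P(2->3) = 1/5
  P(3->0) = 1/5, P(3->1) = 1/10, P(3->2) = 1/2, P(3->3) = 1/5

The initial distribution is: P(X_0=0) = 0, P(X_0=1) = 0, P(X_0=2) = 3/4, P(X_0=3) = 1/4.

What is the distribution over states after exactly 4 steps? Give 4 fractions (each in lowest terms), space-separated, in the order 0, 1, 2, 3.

Answer: 507/2000 1443/5000 12483/40000 5833/40000

Derivation:
Propagating the distribution step by step (d_{t+1} = d_t * P):
d_0 = (0=0, 1=0, 2=3/4, 3=1/4)
  d_1[0] = 0*3/10 + 0*2/5 + 3/4*1/10 + 1/4*1/5 = 1/8
  d_1[1] = 0*1/2 + 0*1/10 + 3/4*2/5 + 1/4*1/10 = 13/40
  d_1[2] = 0*1/10 + 0*2/5 + 3/4*3/10 + 1/4*1/2 = 7/20
  d_1[3] = 0*1/10 + 0*1/10 + 3/4*1/5 + 1/4*1/5 = 1/5
d_1 = (0=1/8, 1=13/40, 2=7/20, 3=1/5)
  d_2[0] = 1/8*3/10 + 13/40*2/5 + 7/20*1/10 + 1/5*1/5 = 97/400
  d_2[1] = 1/8*1/2 + 13/40*1/10 + 7/20*2/5 + 1/5*1/10 = 51/200
  d_2[2] = 1/8*1/10 + 13/40*2/5 + 7/20*3/10 + 1/5*1/2 = 139/400
  d_2[3] = 1/8*1/10 + 13/40*1/10 + 7/20*1/5 + 1/5*1/5 = 31/200
d_2 = (0=97/400, 1=51/200, 2=139/400, 3=31/200)
  d_3[0] = 97/400*3/10 + 51/200*2/5 + 139/400*1/10 + 31/200*1/5 = 481/2000
  d_3[1] = 97/400*1/2 + 51/200*1/10 + 139/400*2/5 + 31/200*1/10 = 241/800
  d_3[2] = 97/400*1/10 + 51/200*2/5 + 139/400*3/10 + 31/200*1/2 = 77/250
  d_3[3] = 97/400*1/10 + 51/200*1/10 + 139/400*1/5 + 31/200*1/5 = 601/4000
d_3 = (0=481/2000, 1=241/800, 2=77/250, 3=601/4000)
  d_4[0] = 481/2000*3/10 + 241/800*2/5 + 77/250*1/10 + 601/4000*1/5 = 507/2000
  d_4[1] = 481/2000*1/2 + 241/800*1/10 + 77/250*2/5 + 601/4000*1/10 = 1443/5000
  d_4[2] = 481/2000*1/10 + 241/800*2/5 + 77/250*3/10 + 601/4000*1/2 = 12483/40000
  d_4[3] = 481/2000*1/10 + 241/800*1/10 + 77/250*1/5 + 601/4000*1/5 = 5833/40000
d_4 = (0=507/2000, 1=1443/5000, 2=12483/40000, 3=5833/40000)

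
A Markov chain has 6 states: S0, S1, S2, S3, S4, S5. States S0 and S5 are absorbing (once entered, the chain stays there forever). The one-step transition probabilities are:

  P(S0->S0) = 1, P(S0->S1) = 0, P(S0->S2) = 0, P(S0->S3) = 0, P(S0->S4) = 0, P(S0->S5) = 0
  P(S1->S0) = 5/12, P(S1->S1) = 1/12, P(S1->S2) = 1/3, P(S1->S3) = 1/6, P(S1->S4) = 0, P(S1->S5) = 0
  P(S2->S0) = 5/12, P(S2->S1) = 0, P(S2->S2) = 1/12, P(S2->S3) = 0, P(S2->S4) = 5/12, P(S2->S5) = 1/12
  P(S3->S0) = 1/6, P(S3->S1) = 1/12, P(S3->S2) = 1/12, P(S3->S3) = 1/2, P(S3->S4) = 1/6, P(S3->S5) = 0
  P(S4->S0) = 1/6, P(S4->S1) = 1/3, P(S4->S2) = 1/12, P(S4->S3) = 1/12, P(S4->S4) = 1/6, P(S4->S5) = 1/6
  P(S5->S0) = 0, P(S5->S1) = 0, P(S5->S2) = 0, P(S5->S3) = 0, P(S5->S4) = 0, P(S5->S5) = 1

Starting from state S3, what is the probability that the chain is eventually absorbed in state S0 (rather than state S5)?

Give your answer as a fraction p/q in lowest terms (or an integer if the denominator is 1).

Let a_i = P(absorbed in S0 | start in state i).
Boundary conditions: a_S0 = 1, a_S5 = 0.
For each transient state i, a_i = sum_j P(i->j) * a_j:
  a_S1 = 5/12*a_S0 + 1/12*a_S1 + 1/3*a_S2 + 1/6*a_S3 + 0*a_S4 + 0*a_S5
  a_S2 = 5/12*a_S0 + 0*a_S1 + 1/12*a_S2 + 0*a_S3 + 5/12*a_S4 + 1/12*a_S5
  a_S3 = 1/6*a_S0 + 1/12*a_S1 + 1/12*a_S2 + 1/2*a_S3 + 1/6*a_S4 + 0*a_S5
  a_S4 = 1/6*a_S0 + 1/3*a_S1 + 1/12*a_S2 + 1/12*a_S3 + 1/6*a_S4 + 1/6*a_S5

Substituting a_S0 = 1 and a_S5 = 0, rearrange to (I - Q) a = r where r[i] = P(i -> S0):
  [11/12, -1/3, -1/6, 0] . (a_S1, a_S2, a_S3, a_S4) = 5/12
  [0, 11/12, 0, -5/12] . (a_S1, a_S2, a_S3, a_S4) = 5/12
  [-1/12, -1/12, 1/2, -1/6] . (a_S1, a_S2, a_S3, a_S4) = 1/6
  [-1/3, -1/12, -1/12, 5/6] . (a_S1, a_S2, a_S3, a_S4) = 1/6

Solving yields:
  a_S1 = 5103/5707
  a_S2 = 4465/5707
  a_S3 = 4869/5707
  a_S4 = 4116/5707

Starting state is S3, so the absorption probability is a_S3 = 4869/5707.

Answer: 4869/5707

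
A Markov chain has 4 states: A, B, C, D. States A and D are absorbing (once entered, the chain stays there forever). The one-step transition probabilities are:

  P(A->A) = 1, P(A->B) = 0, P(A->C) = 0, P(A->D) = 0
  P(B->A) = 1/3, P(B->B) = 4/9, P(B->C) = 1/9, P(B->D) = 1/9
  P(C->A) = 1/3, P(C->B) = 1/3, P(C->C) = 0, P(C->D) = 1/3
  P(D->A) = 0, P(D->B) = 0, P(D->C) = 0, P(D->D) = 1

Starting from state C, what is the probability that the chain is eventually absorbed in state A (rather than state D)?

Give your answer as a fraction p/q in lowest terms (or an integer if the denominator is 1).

Answer: 4/7

Derivation:
Let a_i = P(absorbed in A | start in state i).
Boundary conditions: a_A = 1, a_D = 0.
For each transient state i, a_i = sum_j P(i->j) * a_j:
  a_B = 1/3*a_A + 4/9*a_B + 1/9*a_C + 1/9*a_D
  a_C = 1/3*a_A + 1/3*a_B + 0*a_C + 1/3*a_D

Substituting a_A = 1 and a_D = 0, rearrange to (I - Q) a = r where r[i] = P(i -> A):
  [5/9, -1/9] . (a_B, a_C) = 1/3
  [-1/3, 1] . (a_B, a_C) = 1/3

Solving yields:
  a_B = 5/7
  a_C = 4/7

Starting state is C, so the absorption probability is a_C = 4/7.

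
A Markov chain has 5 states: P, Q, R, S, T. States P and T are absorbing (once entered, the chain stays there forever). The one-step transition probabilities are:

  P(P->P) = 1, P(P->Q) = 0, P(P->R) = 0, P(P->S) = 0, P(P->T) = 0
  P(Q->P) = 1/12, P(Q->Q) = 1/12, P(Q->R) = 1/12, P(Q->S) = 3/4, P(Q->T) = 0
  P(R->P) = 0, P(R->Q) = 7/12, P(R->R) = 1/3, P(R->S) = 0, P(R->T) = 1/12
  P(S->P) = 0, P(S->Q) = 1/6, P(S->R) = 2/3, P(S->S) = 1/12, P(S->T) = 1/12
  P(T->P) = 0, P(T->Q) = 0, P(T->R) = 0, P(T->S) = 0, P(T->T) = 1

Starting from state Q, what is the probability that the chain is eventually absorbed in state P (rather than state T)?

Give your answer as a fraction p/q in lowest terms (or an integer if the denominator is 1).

Answer: 88/243

Derivation:
Let a_i = P(absorbed in P | start in state i).
Boundary conditions: a_P = 1, a_T = 0.
For each transient state i, a_i = sum_j P(i->j) * a_j:
  a_Q = 1/12*a_P + 1/12*a_Q + 1/12*a_R + 3/4*a_S + 0*a_T
  a_R = 0*a_P + 7/12*a_Q + 1/3*a_R + 0*a_S + 1/12*a_T
  a_S = 0*a_P + 1/6*a_Q + 2/3*a_R + 1/12*a_S + 1/12*a_T

Substituting a_P = 1 and a_T = 0, rearrange to (I - Q) a = r where r[i] = P(i -> P):
  [11/12, -1/12, -3/4] . (a_Q, a_R, a_S) = 1/12
  [-7/12, 2/3, 0] . (a_Q, a_R, a_S) = 0
  [-1/6, -2/3, 11/12] . (a_Q, a_R, a_S) = 0

Solving yields:
  a_Q = 88/243
  a_R = 77/243
  a_S = 8/27

Starting state is Q, so the absorption probability is a_Q = 88/243.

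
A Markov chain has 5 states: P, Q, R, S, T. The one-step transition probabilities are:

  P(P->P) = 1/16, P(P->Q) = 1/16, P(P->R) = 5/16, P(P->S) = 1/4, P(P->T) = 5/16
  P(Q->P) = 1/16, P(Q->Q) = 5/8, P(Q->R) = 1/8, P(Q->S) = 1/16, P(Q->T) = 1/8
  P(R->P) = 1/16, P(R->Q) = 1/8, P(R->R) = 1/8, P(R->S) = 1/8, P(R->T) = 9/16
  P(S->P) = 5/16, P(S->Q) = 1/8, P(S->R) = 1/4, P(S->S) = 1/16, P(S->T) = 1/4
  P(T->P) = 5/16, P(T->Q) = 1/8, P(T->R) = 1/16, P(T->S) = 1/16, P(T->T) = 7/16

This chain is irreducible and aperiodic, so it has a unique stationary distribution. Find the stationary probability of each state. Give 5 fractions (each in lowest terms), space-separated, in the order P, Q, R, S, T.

The stationary distribution satisfies pi = pi * P, i.e.:
  pi_P = 1/16*pi_P + 1/16*pi_Q + 1/16*pi_R + 5/16*pi_S + 5/16*pi_T
  pi_Q = 1/16*pi_P + 5/8*pi_Q + 1/8*pi_R + 1/8*pi_S + 1/8*pi_T
  pi_R = 5/16*pi_P + 1/8*pi_Q + 1/8*pi_R + 1/4*pi_S + 1/16*pi_T
  pi_S = 1/4*pi_P + 1/16*pi_Q + 1/8*pi_R + 1/16*pi_S + 1/16*pi_T
  pi_T = 5/16*pi_P + 1/8*pi_Q + 9/16*pi_R + 1/4*pi_S + 7/16*pi_T
with normalization: pi_P + pi_Q + pi_R + pi_S + pi_T = 1.

Using the first 4 balance equations plus normalization, the linear system A*pi = b is:
  [-15/16, 1/16, 1/16, 5/16, 5/16] . pi = 0
  [1/16, -3/8, 1/8, 1/8, 1/8] . pi = 0
  [5/16, 1/8, -7/8, 1/4, 1/16] . pi = 0
  [1/4, 1/16, 1/8, -15/16, 1/16] . pi = 0
  [1, 1, 1, 1, 1] . pi = 1

Solving yields:
  pi_P = 1712/9811
  pi_Q = 8955/39244
  pi_R = 1465/9811
  pi_S = 4103/39244
  pi_T = 6739/19622

Verification (pi * P):
  1712/9811*1/16 + 8955/39244*1/16 + 1465/9811*1/16 + 4103/39244*5/16 + 6739/19622*5/16 = 1712/9811 = pi_P  (ok)
  1712/9811*1/16 + 8955/39244*5/8 + 1465/9811*1/8 + 4103/39244*1/8 + 6739/19622*1/8 = 8955/39244 = pi_Q  (ok)
  1712/9811*5/16 + 8955/39244*1/8 + 1465/9811*1/8 + 4103/39244*1/4 + 6739/19622*1/16 = 1465/9811 = pi_R  (ok)
  1712/9811*1/4 + 8955/39244*1/16 + 1465/9811*1/8 + 4103/39244*1/16 + 6739/19622*1/16 = 4103/39244 = pi_S  (ok)
  1712/9811*5/16 + 8955/39244*1/8 + 1465/9811*9/16 + 4103/39244*1/4 + 6739/19622*7/16 = 6739/19622 = pi_T  (ok)

Answer: 1712/9811 8955/39244 1465/9811 4103/39244 6739/19622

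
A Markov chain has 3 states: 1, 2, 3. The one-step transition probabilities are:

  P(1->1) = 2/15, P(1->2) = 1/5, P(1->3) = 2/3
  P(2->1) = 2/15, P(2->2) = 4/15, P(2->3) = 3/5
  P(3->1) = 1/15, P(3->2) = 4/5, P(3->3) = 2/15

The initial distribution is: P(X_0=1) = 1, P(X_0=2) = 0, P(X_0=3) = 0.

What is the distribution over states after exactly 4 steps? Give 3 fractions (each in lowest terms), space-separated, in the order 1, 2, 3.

Propagating the distribution step by step (d_{t+1} = d_t * P):
d_0 = (1=1, 2=0, 3=0)
  d_1[1] = 1*2/15 + 0*2/15 + 0*1/15 = 2/15
  d_1[2] = 1*1/5 + 0*4/15 + 0*4/5 = 1/5
  d_1[3] = 1*2/3 + 0*3/5 + 0*2/15 = 2/3
d_1 = (1=2/15, 2=1/5, 3=2/3)
  d_2[1] = 2/15*2/15 + 1/5*2/15 + 2/3*1/15 = 4/45
  d_2[2] = 2/15*1/5 + 1/5*4/15 + 2/3*4/5 = 46/75
  d_2[3] = 2/15*2/3 + 1/5*3/5 + 2/3*2/15 = 67/225
d_2 = (1=4/45, 2=46/75, 3=67/225)
  d_3[1] = 4/45*2/15 + 46/75*2/15 + 67/225*1/15 = 383/3375
  d_3[2] = 4/45*1/5 + 46/75*4/15 + 67/225*4/5 = 472/1125
  d_3[3] = 4/45*2/3 + 46/75*3/5 + 67/225*2/15 = 1576/3375
d_3 = (1=383/3375, 2=472/1125, 3=1576/3375)
  d_4[1] = 383/3375*2/15 + 472/1125*2/15 + 1576/3375*1/15 = 5174/50625
  d_4[2] = 383/3375*1/5 + 472/1125*4/15 + 1576/3375*4/5 = 343/675
  d_4[3] = 383/3375*2/3 + 472/1125*3/5 + 1576/3375*2/15 = 19726/50625
d_4 = (1=5174/50625, 2=343/675, 3=19726/50625)

Answer: 5174/50625 343/675 19726/50625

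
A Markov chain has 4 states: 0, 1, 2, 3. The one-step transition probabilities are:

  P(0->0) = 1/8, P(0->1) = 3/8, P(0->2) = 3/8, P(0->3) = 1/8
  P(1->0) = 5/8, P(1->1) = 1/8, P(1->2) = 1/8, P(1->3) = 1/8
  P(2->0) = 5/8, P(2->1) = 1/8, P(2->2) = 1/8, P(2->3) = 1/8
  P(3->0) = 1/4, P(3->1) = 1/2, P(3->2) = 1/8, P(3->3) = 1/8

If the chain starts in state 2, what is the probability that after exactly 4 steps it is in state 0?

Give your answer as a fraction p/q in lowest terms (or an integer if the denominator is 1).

Computing P^4 by repeated multiplication:
P^1 =
  0: [1/8, 3/8, 3/8, 1/8]
  1: [5/8, 1/8, 1/8, 1/8]
  2: [5/8, 1/8, 1/8, 1/8]
  3: [1/4, 1/2, 1/8, 1/8]
P^2 =
  0: [33/64, 13/64, 5/32, 1/8]
  1: [17/64, 21/64, 9/32, 1/8]
  2: [17/64, 21/64, 9/32, 1/8]
  3: [29/64, 15/64, 3/16, 1/8]
P^3 =
  0: [41/128, 77/256, 65/256, 1/8]
  1: [57/128, 61/256, 49/256, 1/8]
  2: [57/128, 61/256, 49/256, 1/8]
  3: [45/128, 73/256, 61/256, 1/8]
P^4 =
  0: [107/256, 129/512, 105/512, 1/8]
  1: [91/256, 145/512, 121/512, 1/8]
  2: [91/256, 145/512, 121/512, 1/8]
  3: [103/256, 133/512, 109/512, 1/8]

(P^4)[2 -> 0] = 91/256

Answer: 91/256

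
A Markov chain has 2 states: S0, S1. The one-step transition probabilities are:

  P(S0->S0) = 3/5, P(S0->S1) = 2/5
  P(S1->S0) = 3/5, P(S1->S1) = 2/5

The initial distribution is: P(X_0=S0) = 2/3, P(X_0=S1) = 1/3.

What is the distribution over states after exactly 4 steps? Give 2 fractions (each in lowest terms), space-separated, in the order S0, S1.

Answer: 3/5 2/5

Derivation:
Propagating the distribution step by step (d_{t+1} = d_t * P):
d_0 = (S0=2/3, S1=1/3)
  d_1[S0] = 2/3*3/5 + 1/3*3/5 = 3/5
  d_1[S1] = 2/3*2/5 + 1/3*2/5 = 2/5
d_1 = (S0=3/5, S1=2/5)
  d_2[S0] = 3/5*3/5 + 2/5*3/5 = 3/5
  d_2[S1] = 3/5*2/5 + 2/5*2/5 = 2/5
d_2 = (S0=3/5, S1=2/5)
  d_3[S0] = 3/5*3/5 + 2/5*3/5 = 3/5
  d_3[S1] = 3/5*2/5 + 2/5*2/5 = 2/5
d_3 = (S0=3/5, S1=2/5)
  d_4[S0] = 3/5*3/5 + 2/5*3/5 = 3/5
  d_4[S1] = 3/5*2/5 + 2/5*2/5 = 2/5
d_4 = (S0=3/5, S1=2/5)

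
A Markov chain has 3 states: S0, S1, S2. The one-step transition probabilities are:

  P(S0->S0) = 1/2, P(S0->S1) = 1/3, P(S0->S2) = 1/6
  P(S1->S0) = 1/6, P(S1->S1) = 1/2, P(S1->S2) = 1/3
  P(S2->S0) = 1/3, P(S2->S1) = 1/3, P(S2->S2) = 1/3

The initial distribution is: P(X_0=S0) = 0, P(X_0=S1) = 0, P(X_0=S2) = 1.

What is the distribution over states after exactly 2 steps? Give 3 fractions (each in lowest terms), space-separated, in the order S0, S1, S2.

Answer: 1/3 7/18 5/18

Derivation:
Propagating the distribution step by step (d_{t+1} = d_t * P):
d_0 = (S0=0, S1=0, S2=1)
  d_1[S0] = 0*1/2 + 0*1/6 + 1*1/3 = 1/3
  d_1[S1] = 0*1/3 + 0*1/2 + 1*1/3 = 1/3
  d_1[S2] = 0*1/6 + 0*1/3 + 1*1/3 = 1/3
d_1 = (S0=1/3, S1=1/3, S2=1/3)
  d_2[S0] = 1/3*1/2 + 1/3*1/6 + 1/3*1/3 = 1/3
  d_2[S1] = 1/3*1/3 + 1/3*1/2 + 1/3*1/3 = 7/18
  d_2[S2] = 1/3*1/6 + 1/3*1/3 + 1/3*1/3 = 5/18
d_2 = (S0=1/3, S1=7/18, S2=5/18)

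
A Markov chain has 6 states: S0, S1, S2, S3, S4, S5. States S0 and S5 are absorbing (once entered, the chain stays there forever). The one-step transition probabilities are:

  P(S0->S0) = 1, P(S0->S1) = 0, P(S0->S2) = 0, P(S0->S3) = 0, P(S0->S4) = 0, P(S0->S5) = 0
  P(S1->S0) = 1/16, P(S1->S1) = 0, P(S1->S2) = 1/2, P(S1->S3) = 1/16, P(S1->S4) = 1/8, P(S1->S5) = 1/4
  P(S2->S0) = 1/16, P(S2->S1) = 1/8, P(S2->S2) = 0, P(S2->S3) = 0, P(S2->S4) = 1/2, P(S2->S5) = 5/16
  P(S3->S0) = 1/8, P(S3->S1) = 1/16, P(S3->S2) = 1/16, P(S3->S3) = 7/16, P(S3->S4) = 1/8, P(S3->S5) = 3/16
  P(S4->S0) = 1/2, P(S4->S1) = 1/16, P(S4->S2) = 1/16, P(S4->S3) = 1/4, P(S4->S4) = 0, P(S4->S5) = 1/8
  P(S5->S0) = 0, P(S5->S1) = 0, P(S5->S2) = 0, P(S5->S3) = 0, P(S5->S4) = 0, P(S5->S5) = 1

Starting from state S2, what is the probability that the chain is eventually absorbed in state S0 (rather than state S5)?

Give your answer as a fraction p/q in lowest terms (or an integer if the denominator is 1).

Answer: 1093/2446

Derivation:
Let a_i = P(absorbed in S0 | start in state i).
Boundary conditions: a_S0 = 1, a_S5 = 0.
For each transient state i, a_i = sum_j P(i->j) * a_j:
  a_S1 = 1/16*a_S0 + 0*a_S1 + 1/2*a_S2 + 1/16*a_S3 + 1/8*a_S4 + 1/4*a_S5
  a_S2 = 1/16*a_S0 + 1/8*a_S1 + 0*a_S2 + 0*a_S3 + 1/2*a_S4 + 5/16*a_S5
  a_S3 = 1/8*a_S0 + 1/16*a_S1 + 1/16*a_S2 + 7/16*a_S3 + 1/8*a_S4 + 3/16*a_S5
  a_S4 = 1/2*a_S0 + 1/16*a_S1 + 1/16*a_S2 + 1/4*a_S3 + 0*a_S4 + 1/8*a_S5

Substituting a_S0 = 1 and a_S5 = 0, rearrange to (I - Q) a = r where r[i] = P(i -> S0):
  [1, -1/2, -1/16, -1/8] . (a_S1, a_S2, a_S3, a_S4) = 1/16
  [-1/8, 1, 0, -1/2] . (a_S1, a_S2, a_S3, a_S4) = 1/16
  [-1/16, -1/16, 9/16, -1/8] . (a_S1, a_S2, a_S3, a_S4) = 1/8
  [-1/16, -1/16, -1/4, 1] . (a_S1, a_S2, a_S3, a_S4) = 1/2

Solving yields:
  a_S1 = 975/2446
  a_S2 = 1093/2446
  a_S3 = 1137/2446
  a_S4 = 3273/4892

Starting state is S2, so the absorption probability is a_S2 = 1093/2446.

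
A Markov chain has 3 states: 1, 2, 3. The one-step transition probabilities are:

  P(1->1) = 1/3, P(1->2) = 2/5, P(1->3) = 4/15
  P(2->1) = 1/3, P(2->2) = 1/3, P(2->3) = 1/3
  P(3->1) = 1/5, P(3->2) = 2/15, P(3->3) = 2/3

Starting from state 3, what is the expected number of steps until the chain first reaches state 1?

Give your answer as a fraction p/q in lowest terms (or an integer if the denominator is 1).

Let h_i = expected steps to first reach 1 from state i.
Boundary: h_1 = 0.
First-step equations for the other states:
  h_2 = 1 + 1/3*h_1 + 1/3*h_2 + 1/3*h_3
  h_3 = 1 + 1/5*h_1 + 2/15*h_2 + 2/3*h_3

Substituting h_1 = 0 and rearranging gives the linear system (I - Q) h = 1:
  [2/3, -1/3] . (h_2, h_3) = 1
  [-2/15, 1/3] . (h_2, h_3) = 1

Solving yields:
  h_2 = 15/4
  h_3 = 9/2

Starting state is 3, so the expected hitting time is h_3 = 9/2.

Answer: 9/2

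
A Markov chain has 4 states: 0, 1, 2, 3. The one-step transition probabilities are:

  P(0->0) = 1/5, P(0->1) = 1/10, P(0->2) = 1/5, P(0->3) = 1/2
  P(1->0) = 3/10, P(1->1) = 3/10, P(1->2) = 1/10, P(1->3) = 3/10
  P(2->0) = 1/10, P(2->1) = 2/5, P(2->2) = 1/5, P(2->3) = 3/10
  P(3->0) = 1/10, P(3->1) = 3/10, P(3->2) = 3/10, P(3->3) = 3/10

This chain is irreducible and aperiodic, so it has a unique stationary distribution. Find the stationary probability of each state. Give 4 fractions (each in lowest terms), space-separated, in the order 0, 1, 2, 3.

Answer: 92/527 301/1054 108/527 353/1054

Derivation:
The stationary distribution satisfies pi = pi * P, i.e.:
  pi_0 = 1/5*pi_0 + 3/10*pi_1 + 1/10*pi_2 + 1/10*pi_3
  pi_1 = 1/10*pi_0 + 3/10*pi_1 + 2/5*pi_2 + 3/10*pi_3
  pi_2 = 1/5*pi_0 + 1/10*pi_1 + 1/5*pi_2 + 3/10*pi_3
  pi_3 = 1/2*pi_0 + 3/10*pi_1 + 3/10*pi_2 + 3/10*pi_3
with normalization: pi_0 + pi_1 + pi_2 + pi_3 = 1.

Using the first 3 balance equations plus normalization, the linear system A*pi = b is:
  [-4/5, 3/10, 1/10, 1/10] . pi = 0
  [1/10, -7/10, 2/5, 3/10] . pi = 0
  [1/5, 1/10, -4/5, 3/10] . pi = 0
  [1, 1, 1, 1] . pi = 1

Solving yields:
  pi_0 = 92/527
  pi_1 = 301/1054
  pi_2 = 108/527
  pi_3 = 353/1054

Verification (pi * P):
  92/527*1/5 + 301/1054*3/10 + 108/527*1/10 + 353/1054*1/10 = 92/527 = pi_0  (ok)
  92/527*1/10 + 301/1054*3/10 + 108/527*2/5 + 353/1054*3/10 = 301/1054 = pi_1  (ok)
  92/527*1/5 + 301/1054*1/10 + 108/527*1/5 + 353/1054*3/10 = 108/527 = pi_2  (ok)
  92/527*1/2 + 301/1054*3/10 + 108/527*3/10 + 353/1054*3/10 = 353/1054 = pi_3  (ok)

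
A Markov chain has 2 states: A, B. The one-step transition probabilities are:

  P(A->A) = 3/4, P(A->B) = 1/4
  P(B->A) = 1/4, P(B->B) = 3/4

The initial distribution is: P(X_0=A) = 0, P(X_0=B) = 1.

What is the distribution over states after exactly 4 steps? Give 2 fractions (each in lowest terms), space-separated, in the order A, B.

Answer: 15/32 17/32

Derivation:
Propagating the distribution step by step (d_{t+1} = d_t * P):
d_0 = (A=0, B=1)
  d_1[A] = 0*3/4 + 1*1/4 = 1/4
  d_1[B] = 0*1/4 + 1*3/4 = 3/4
d_1 = (A=1/4, B=3/4)
  d_2[A] = 1/4*3/4 + 3/4*1/4 = 3/8
  d_2[B] = 1/4*1/4 + 3/4*3/4 = 5/8
d_2 = (A=3/8, B=5/8)
  d_3[A] = 3/8*3/4 + 5/8*1/4 = 7/16
  d_3[B] = 3/8*1/4 + 5/8*3/4 = 9/16
d_3 = (A=7/16, B=9/16)
  d_4[A] = 7/16*3/4 + 9/16*1/4 = 15/32
  d_4[B] = 7/16*1/4 + 9/16*3/4 = 17/32
d_4 = (A=15/32, B=17/32)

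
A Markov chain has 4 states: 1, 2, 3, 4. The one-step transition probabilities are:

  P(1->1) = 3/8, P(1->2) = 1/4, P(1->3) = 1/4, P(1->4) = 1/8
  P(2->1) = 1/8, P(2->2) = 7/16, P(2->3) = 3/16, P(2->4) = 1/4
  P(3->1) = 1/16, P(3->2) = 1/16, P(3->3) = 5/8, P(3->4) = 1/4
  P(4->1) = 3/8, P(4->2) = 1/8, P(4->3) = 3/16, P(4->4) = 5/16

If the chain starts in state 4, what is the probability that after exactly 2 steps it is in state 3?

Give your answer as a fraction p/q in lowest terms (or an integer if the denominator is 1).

Answer: 75/256

Derivation:
Computing P^2 by repeated multiplication:
P^1 =
  1: [3/8, 1/4, 1/4, 1/8]
  2: [1/8, 7/16, 3/16, 1/4]
  3: [1/16, 1/16, 5/8, 1/4]
  4: [3/8, 1/8, 3/16, 5/16]
P^2 =
  1: [15/64, 15/64, 41/128, 27/128]
  2: [53/256, 17/64, 71/256, 1/4]
  3: [21/128, 29/256, 119/256, 33/128]
  4: [73/256, 51/256, 75/256, 57/256]

(P^2)[4 -> 3] = 75/256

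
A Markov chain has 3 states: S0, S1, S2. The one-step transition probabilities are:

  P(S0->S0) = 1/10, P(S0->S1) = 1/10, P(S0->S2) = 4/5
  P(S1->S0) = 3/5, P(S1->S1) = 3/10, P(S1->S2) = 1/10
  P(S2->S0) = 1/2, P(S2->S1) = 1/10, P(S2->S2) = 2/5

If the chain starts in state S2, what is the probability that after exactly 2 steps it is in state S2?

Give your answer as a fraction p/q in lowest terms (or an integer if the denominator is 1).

Computing P^2 by repeated multiplication:
P^1 =
  S0: [1/10, 1/10, 4/5]
  S1: [3/5, 3/10, 1/10]
  S2: [1/2, 1/10, 2/5]
P^2 =
  S0: [47/100, 3/25, 41/100]
  S1: [29/100, 4/25, 11/20]
  S2: [31/100, 3/25, 57/100]

(P^2)[S2 -> S2] = 57/100

Answer: 57/100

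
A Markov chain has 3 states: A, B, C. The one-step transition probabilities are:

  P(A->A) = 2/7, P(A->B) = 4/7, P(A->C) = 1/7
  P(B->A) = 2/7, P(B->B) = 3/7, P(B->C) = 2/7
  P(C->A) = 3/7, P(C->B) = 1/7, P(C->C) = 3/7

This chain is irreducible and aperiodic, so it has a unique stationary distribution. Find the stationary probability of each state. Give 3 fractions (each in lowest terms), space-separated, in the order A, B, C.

The stationary distribution satisfies pi = pi * P, i.e.:
  pi_A = 2/7*pi_A + 2/7*pi_B + 3/7*pi_C
  pi_B = 4/7*pi_A + 3/7*pi_B + 1/7*pi_C
  pi_C = 1/7*pi_A + 2/7*pi_B + 3/7*pi_C
with normalization: pi_A + pi_B + pi_C = 1.

Using the first 2 balance equations plus normalization, the linear system A*pi = b is:
  [-5/7, 2/7, 3/7] . pi = 0
  [4/7, -4/7, 1/7] . pi = 0
  [1, 1, 1] . pi = 1

Solving yields:
  pi_A = 14/43
  pi_B = 17/43
  pi_C = 12/43

Verification (pi * P):
  14/43*2/7 + 17/43*2/7 + 12/43*3/7 = 14/43 = pi_A  (ok)
  14/43*4/7 + 17/43*3/7 + 12/43*1/7 = 17/43 = pi_B  (ok)
  14/43*1/7 + 17/43*2/7 + 12/43*3/7 = 12/43 = pi_C  (ok)

Answer: 14/43 17/43 12/43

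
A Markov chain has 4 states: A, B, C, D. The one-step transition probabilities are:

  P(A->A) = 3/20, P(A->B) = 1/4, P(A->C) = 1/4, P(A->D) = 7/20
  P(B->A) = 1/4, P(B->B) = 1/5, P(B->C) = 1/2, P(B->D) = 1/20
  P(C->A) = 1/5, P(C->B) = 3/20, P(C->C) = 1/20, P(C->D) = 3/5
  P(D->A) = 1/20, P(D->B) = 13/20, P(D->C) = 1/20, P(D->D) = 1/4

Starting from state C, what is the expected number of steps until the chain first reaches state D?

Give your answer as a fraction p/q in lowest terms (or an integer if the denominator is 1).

Let h_i = expected steps to first reach D from state i.
Boundary: h_D = 0.
First-step equations for the other states:
  h_A = 1 + 3/20*h_A + 1/4*h_B + 1/4*h_C + 7/20*h_D
  h_B = 1 + 1/4*h_A + 1/5*h_B + 1/2*h_C + 1/20*h_D
  h_C = 1 + 1/5*h_A + 3/20*h_B + 1/20*h_C + 3/5*h_D

Substituting h_D = 0 and rearranging gives the linear system (I - Q) h = 1:
  [17/20, -1/4, -1/4] . (h_A, h_B, h_C) = 1
  [-1/4, 4/5, -1/2] . (h_A, h_B, h_C) = 1
  [-1/5, -3/20, 19/20] . (h_A, h_B, h_C) = 1

Solving yields:
  h_A = 2570/897
  h_B = 1055/299
  h_C = 1985/897

Starting state is C, so the expected hitting time is h_C = 1985/897.

Answer: 1985/897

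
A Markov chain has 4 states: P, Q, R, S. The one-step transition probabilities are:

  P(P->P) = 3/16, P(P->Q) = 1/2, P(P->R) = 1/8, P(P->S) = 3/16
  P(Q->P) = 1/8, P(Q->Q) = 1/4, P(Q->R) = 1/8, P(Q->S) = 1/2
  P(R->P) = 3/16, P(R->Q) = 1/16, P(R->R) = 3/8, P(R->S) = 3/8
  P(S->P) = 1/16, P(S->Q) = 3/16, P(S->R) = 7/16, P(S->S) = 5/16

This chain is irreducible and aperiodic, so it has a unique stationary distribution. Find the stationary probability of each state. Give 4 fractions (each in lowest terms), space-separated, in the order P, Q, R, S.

The stationary distribution satisfies pi = pi * P, i.e.:
  pi_P = 3/16*pi_P + 1/8*pi_Q + 3/16*pi_R + 1/16*pi_S
  pi_Q = 1/2*pi_P + 1/4*pi_Q + 1/16*pi_R + 3/16*pi_S
  pi_R = 1/8*pi_P + 1/8*pi_Q + 3/8*pi_R + 7/16*pi_S
  pi_S = 3/16*pi_P + 1/2*pi_Q + 3/8*pi_R + 5/16*pi_S
with normalization: pi_P + pi_Q + pi_R + pi_S = 1.

Using the first 3 balance equations plus normalization, the linear system A*pi = b is:
  [-13/16, 1/8, 3/16, 1/16] . pi = 0
  [1/2, -3/4, 1/16, 3/16] . pi = 0
  [1/8, 1/8, -5/8, 7/16] . pi = 0
  [1, 1, 1, 1] . pi = 1

Solving yields:
  pi_P = 66/505
  pi_Q = 713/3535
  pi_R = 222/707
  pi_S = 250/707

Verification (pi * P):
  66/505*3/16 + 713/3535*1/8 + 222/707*3/16 + 250/707*1/16 = 66/505 = pi_P  (ok)
  66/505*1/2 + 713/3535*1/4 + 222/707*1/16 + 250/707*3/16 = 713/3535 = pi_Q  (ok)
  66/505*1/8 + 713/3535*1/8 + 222/707*3/8 + 250/707*7/16 = 222/707 = pi_R  (ok)
  66/505*3/16 + 713/3535*1/2 + 222/707*3/8 + 250/707*5/16 = 250/707 = pi_S  (ok)

Answer: 66/505 713/3535 222/707 250/707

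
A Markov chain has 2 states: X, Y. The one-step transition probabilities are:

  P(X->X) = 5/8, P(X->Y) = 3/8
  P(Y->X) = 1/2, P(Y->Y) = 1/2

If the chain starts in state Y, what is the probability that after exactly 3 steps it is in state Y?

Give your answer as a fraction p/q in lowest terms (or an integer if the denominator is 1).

Computing P^3 by repeated multiplication:
P^1 =
  X: [5/8, 3/8]
  Y: [1/2, 1/2]
P^2 =
  X: [37/64, 27/64]
  Y: [9/16, 7/16]
P^3 =
  X: [293/512, 219/512]
  Y: [73/128, 55/128]

(P^3)[Y -> Y] = 55/128

Answer: 55/128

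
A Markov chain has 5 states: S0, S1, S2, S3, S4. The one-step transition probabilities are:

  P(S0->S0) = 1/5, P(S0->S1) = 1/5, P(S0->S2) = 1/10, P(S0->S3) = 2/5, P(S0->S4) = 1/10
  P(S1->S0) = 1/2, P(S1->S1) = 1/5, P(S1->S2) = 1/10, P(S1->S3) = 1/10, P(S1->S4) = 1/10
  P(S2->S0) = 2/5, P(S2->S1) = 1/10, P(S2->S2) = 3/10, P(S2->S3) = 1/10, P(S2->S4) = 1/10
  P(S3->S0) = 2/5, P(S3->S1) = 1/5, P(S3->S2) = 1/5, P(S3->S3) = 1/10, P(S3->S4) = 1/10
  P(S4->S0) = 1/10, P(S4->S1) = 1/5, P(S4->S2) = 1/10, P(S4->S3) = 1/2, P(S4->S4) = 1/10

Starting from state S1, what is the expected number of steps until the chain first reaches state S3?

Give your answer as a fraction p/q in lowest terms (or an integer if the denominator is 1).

Answer: 1040/253

Derivation:
Let h_i = expected steps to first reach S3 from state i.
Boundary: h_S3 = 0.
First-step equations for the other states:
  h_S0 = 1 + 1/5*h_S0 + 1/5*h_S1 + 1/10*h_S2 + 2/5*h_S3 + 1/10*h_S4
  h_S1 = 1 + 1/2*h_S0 + 1/5*h_S1 + 1/10*h_S2 + 1/10*h_S3 + 1/10*h_S4
  h_S2 = 1 + 2/5*h_S0 + 1/10*h_S1 + 3/10*h_S2 + 1/10*h_S3 + 1/10*h_S4
  h_S4 = 1 + 1/10*h_S0 + 1/5*h_S1 + 1/10*h_S2 + 1/2*h_S3 + 1/10*h_S4

Substituting h_S3 = 0 and rearranging gives the linear system (I - Q) h = 1:
  [4/5, -1/5, -1/10, -1/10] . (h_S0, h_S1, h_S2, h_S4) = 1
  [-1/2, 4/5, -1/10, -1/10] . (h_S0, h_S1, h_S2, h_S4) = 1
  [-2/5, -1/10, 7/10, -1/10] . (h_S0, h_S1, h_S2, h_S4) = 1
  [-1/10, -1/5, -1/10, 9/10] . (h_S0, h_S1, h_S2, h_S4) = 1

Solving yields:
  h_S0 = 800/253
  h_S1 = 1040/253
  h_S2 = 1070/253
  h_S4 = 720/253

Starting state is S1, so the expected hitting time is h_S1 = 1040/253.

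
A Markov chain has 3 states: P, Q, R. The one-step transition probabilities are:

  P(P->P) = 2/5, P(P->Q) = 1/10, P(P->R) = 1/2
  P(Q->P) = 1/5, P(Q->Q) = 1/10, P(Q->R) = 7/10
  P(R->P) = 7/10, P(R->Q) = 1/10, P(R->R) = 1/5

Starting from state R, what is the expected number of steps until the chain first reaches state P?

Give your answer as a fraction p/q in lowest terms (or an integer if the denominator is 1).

Let h_i = expected steps to first reach P from state i.
Boundary: h_P = 0.
First-step equations for the other states:
  h_Q = 1 + 1/5*h_P + 1/10*h_Q + 7/10*h_R
  h_R = 1 + 7/10*h_P + 1/10*h_Q + 1/5*h_R

Substituting h_P = 0 and rearranging gives the linear system (I - Q) h = 1:
  [9/10, -7/10] . (h_Q, h_R) = 1
  [-1/10, 4/5] . (h_Q, h_R) = 1

Solving yields:
  h_Q = 30/13
  h_R = 20/13

Starting state is R, so the expected hitting time is h_R = 20/13.

Answer: 20/13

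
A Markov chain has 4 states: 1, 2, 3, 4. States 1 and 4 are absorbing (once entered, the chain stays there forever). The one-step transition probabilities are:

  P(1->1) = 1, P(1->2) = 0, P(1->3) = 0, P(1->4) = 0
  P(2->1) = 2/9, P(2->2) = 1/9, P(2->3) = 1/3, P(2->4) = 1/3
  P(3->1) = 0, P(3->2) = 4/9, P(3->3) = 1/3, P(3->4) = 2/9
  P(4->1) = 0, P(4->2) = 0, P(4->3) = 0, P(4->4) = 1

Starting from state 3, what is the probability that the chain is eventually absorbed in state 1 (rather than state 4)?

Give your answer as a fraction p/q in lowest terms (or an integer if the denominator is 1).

Answer: 2/9

Derivation:
Let a_i = P(absorbed in 1 | start in state i).
Boundary conditions: a_1 = 1, a_4 = 0.
For each transient state i, a_i = sum_j P(i->j) * a_j:
  a_2 = 2/9*a_1 + 1/9*a_2 + 1/3*a_3 + 1/3*a_4
  a_3 = 0*a_1 + 4/9*a_2 + 1/3*a_3 + 2/9*a_4

Substituting a_1 = 1 and a_4 = 0, rearrange to (I - Q) a = r where r[i] = P(i -> 1):
  [8/9, -1/3] . (a_2, a_3) = 2/9
  [-4/9, 2/3] . (a_2, a_3) = 0

Solving yields:
  a_2 = 1/3
  a_3 = 2/9

Starting state is 3, so the absorption probability is a_3 = 2/9.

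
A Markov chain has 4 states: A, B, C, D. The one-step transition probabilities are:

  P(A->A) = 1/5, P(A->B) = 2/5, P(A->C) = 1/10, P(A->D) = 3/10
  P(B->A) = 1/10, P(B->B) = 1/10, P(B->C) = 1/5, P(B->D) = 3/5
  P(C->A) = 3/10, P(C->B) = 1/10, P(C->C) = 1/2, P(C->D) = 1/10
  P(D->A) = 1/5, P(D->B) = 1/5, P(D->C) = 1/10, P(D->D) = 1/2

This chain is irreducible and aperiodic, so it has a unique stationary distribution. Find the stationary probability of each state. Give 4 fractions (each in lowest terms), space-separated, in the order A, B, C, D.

The stationary distribution satisfies pi = pi * P, i.e.:
  pi_A = 1/5*pi_A + 1/10*pi_B + 3/10*pi_C + 1/5*pi_D
  pi_B = 2/5*pi_A + 1/10*pi_B + 1/10*pi_C + 1/5*pi_D
  pi_C = 1/10*pi_A + 1/5*pi_B + 1/2*pi_C + 1/10*pi_D
  pi_D = 3/10*pi_A + 3/5*pi_B + 1/10*pi_C + 1/2*pi_D
with normalization: pi_A + pi_B + pi_C + pi_D = 1.

Using the first 3 balance equations plus normalization, the linear system A*pi = b is:
  [-4/5, 1/10, 3/10, 1/5] . pi = 0
  [2/5, -9/10, 1/10, 1/5] . pi = 0
  [1/10, 1/5, -1/2, 1/10] . pi = 0
  [1, 1, 1, 1] . pi = 1

Solving yields:
  pi_A = 1/5
  pi_B = 1/5
  pi_C = 1/5
  pi_D = 2/5

Verification (pi * P):
  1/5*1/5 + 1/5*1/10 + 1/5*3/10 + 2/5*1/5 = 1/5 = pi_A  (ok)
  1/5*2/5 + 1/5*1/10 + 1/5*1/10 + 2/5*1/5 = 1/5 = pi_B  (ok)
  1/5*1/10 + 1/5*1/5 + 1/5*1/2 + 2/5*1/10 = 1/5 = pi_C  (ok)
  1/5*3/10 + 1/5*3/5 + 1/5*1/10 + 2/5*1/2 = 2/5 = pi_D  (ok)

Answer: 1/5 1/5 1/5 2/5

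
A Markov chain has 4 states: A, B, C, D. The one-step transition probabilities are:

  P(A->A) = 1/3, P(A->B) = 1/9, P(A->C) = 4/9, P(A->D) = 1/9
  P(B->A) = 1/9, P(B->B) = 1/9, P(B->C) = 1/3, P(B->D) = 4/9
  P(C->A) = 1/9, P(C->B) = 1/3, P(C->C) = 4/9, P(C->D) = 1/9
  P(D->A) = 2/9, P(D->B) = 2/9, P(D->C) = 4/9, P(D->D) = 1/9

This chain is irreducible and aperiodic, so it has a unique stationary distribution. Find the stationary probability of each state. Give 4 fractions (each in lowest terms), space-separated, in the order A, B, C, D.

The stationary distribution satisfies pi = pi * P, i.e.:
  pi_A = 1/3*pi_A + 1/9*pi_B + 1/9*pi_C + 2/9*pi_D
  pi_B = 1/9*pi_A + 1/9*pi_B + 1/3*pi_C + 2/9*pi_D
  pi_C = 4/9*pi_A + 1/3*pi_B + 4/9*pi_C + 4/9*pi_D
  pi_D = 1/9*pi_A + 4/9*pi_B + 1/9*pi_C + 1/9*pi_D
with normalization: pi_A + pi_B + pi_C + pi_D = 1.

Using the first 3 balance equations plus normalization, the linear system A*pi = b is:
  [-2/3, 1/9, 1/9, 2/9] . pi = 0
  [1/9, -8/9, 1/3, 2/9] . pi = 0
  [4/9, 1/3, -5/9, 4/9] . pi = 0
  [1, 1, 1, 1] . pi = 1

Solving yields:
  pi_A = 61/360
  pi_B = 9/40
  pi_C = 151/360
  pi_D = 67/360

Verification (pi * P):
  61/360*1/3 + 9/40*1/9 + 151/360*1/9 + 67/360*2/9 = 61/360 = pi_A  (ok)
  61/360*1/9 + 9/40*1/9 + 151/360*1/3 + 67/360*2/9 = 9/40 = pi_B  (ok)
  61/360*4/9 + 9/40*1/3 + 151/360*4/9 + 67/360*4/9 = 151/360 = pi_C  (ok)
  61/360*1/9 + 9/40*4/9 + 151/360*1/9 + 67/360*1/9 = 67/360 = pi_D  (ok)

Answer: 61/360 9/40 151/360 67/360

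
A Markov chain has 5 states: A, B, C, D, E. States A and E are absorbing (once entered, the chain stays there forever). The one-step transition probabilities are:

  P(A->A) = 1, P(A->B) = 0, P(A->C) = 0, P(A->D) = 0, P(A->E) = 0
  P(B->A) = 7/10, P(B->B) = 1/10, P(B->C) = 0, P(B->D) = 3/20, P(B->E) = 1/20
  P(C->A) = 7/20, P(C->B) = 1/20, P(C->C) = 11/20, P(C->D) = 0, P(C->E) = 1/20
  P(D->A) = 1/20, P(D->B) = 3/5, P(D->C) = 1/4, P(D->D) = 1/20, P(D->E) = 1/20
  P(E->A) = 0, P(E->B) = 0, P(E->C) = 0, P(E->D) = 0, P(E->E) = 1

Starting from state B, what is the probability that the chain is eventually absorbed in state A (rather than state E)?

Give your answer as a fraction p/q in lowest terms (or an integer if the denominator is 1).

Let a_i = P(absorbed in A | start in state i).
Boundary conditions: a_A = 1, a_E = 0.
For each transient state i, a_i = sum_j P(i->j) * a_j:
  a_B = 7/10*a_A + 1/10*a_B + 0*a_C + 3/20*a_D + 1/20*a_E
  a_C = 7/20*a_A + 1/20*a_B + 11/20*a_C + 0*a_D + 1/20*a_E
  a_D = 1/20*a_A + 3/5*a_B + 1/4*a_C + 1/20*a_D + 1/20*a_E

Substituting a_A = 1 and a_E = 0, rearrange to (I - Q) a = r where r[i] = P(i -> A):
  [9/10, 0, -3/20] . (a_B, a_C, a_D) = 7/10
  [-1/20, 9/20, 0] . (a_B, a_C, a_D) = 7/20
  [-3/5, -1/4, 19/20] . (a_B, a_C, a_D) = 1/20

Solving yields:
  a_B = 842/913
  a_C = 2411/2739
  a_D = 2374/2739

Starting state is B, so the absorption probability is a_B = 842/913.

Answer: 842/913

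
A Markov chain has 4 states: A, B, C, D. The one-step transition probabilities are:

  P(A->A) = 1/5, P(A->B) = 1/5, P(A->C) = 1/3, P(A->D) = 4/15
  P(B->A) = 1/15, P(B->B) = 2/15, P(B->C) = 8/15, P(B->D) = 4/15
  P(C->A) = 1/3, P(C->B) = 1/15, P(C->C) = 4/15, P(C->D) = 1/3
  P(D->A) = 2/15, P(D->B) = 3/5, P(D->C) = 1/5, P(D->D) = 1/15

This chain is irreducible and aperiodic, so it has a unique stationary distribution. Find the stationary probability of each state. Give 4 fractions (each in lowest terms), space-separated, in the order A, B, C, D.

Answer: 927/4730 112/473 773/2365 1137/4730

Derivation:
The stationary distribution satisfies pi = pi * P, i.e.:
  pi_A = 1/5*pi_A + 1/15*pi_B + 1/3*pi_C + 2/15*pi_D
  pi_B = 1/5*pi_A + 2/15*pi_B + 1/15*pi_C + 3/5*pi_D
  pi_C = 1/3*pi_A + 8/15*pi_B + 4/15*pi_C + 1/5*pi_D
  pi_D = 4/15*pi_A + 4/15*pi_B + 1/3*pi_C + 1/15*pi_D
with normalization: pi_A + pi_B + pi_C + pi_D = 1.

Using the first 3 balance equations plus normalization, the linear system A*pi = b is:
  [-4/5, 1/15, 1/3, 2/15] . pi = 0
  [1/5, -13/15, 1/15, 3/5] . pi = 0
  [1/3, 8/15, -11/15, 1/5] . pi = 0
  [1, 1, 1, 1] . pi = 1

Solving yields:
  pi_A = 927/4730
  pi_B = 112/473
  pi_C = 773/2365
  pi_D = 1137/4730

Verification (pi * P):
  927/4730*1/5 + 112/473*1/15 + 773/2365*1/3 + 1137/4730*2/15 = 927/4730 = pi_A  (ok)
  927/4730*1/5 + 112/473*2/15 + 773/2365*1/15 + 1137/4730*3/5 = 112/473 = pi_B  (ok)
  927/4730*1/3 + 112/473*8/15 + 773/2365*4/15 + 1137/4730*1/5 = 773/2365 = pi_C  (ok)
  927/4730*4/15 + 112/473*4/15 + 773/2365*1/3 + 1137/4730*1/15 = 1137/4730 = pi_D  (ok)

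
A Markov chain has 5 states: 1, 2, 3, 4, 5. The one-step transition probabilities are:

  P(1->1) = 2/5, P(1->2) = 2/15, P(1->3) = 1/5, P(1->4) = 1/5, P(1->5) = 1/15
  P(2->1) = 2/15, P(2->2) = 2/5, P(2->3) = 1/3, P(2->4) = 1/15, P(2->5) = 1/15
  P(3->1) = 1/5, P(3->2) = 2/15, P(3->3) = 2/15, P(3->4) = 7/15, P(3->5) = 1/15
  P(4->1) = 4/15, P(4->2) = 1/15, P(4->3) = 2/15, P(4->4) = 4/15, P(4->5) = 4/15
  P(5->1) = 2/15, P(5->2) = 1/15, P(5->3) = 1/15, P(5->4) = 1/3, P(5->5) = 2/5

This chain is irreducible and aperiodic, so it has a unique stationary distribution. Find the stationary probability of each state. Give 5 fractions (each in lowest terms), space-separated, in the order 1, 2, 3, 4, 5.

Answer: 109/444 47/333 221/1332 89/333 20/111

Derivation:
The stationary distribution satisfies pi = pi * P, i.e.:
  pi_1 = 2/5*pi_1 + 2/15*pi_2 + 1/5*pi_3 + 4/15*pi_4 + 2/15*pi_5
  pi_2 = 2/15*pi_1 + 2/5*pi_2 + 2/15*pi_3 + 1/15*pi_4 + 1/15*pi_5
  pi_3 = 1/5*pi_1 + 1/3*pi_2 + 2/15*pi_3 + 2/15*pi_4 + 1/15*pi_5
  pi_4 = 1/5*pi_1 + 1/15*pi_2 + 7/15*pi_3 + 4/15*pi_4 + 1/3*pi_5
  pi_5 = 1/15*pi_1 + 1/15*pi_2 + 1/15*pi_3 + 4/15*pi_4 + 2/5*pi_5
with normalization: pi_1 + pi_2 + pi_3 + pi_4 + pi_5 = 1.

Using the first 4 balance equations plus normalization, the linear system A*pi = b is:
  [-3/5, 2/15, 1/5, 4/15, 2/15] . pi = 0
  [2/15, -3/5, 2/15, 1/15, 1/15] . pi = 0
  [1/5, 1/3, -13/15, 2/15, 1/15] . pi = 0
  [1/5, 1/15, 7/15, -11/15, 1/3] . pi = 0
  [1, 1, 1, 1, 1] . pi = 1

Solving yields:
  pi_1 = 109/444
  pi_2 = 47/333
  pi_3 = 221/1332
  pi_4 = 89/333
  pi_5 = 20/111

Verification (pi * P):
  109/444*2/5 + 47/333*2/15 + 221/1332*1/5 + 89/333*4/15 + 20/111*2/15 = 109/444 = pi_1  (ok)
  109/444*2/15 + 47/333*2/5 + 221/1332*2/15 + 89/333*1/15 + 20/111*1/15 = 47/333 = pi_2  (ok)
  109/444*1/5 + 47/333*1/3 + 221/1332*2/15 + 89/333*2/15 + 20/111*1/15 = 221/1332 = pi_3  (ok)
  109/444*1/5 + 47/333*1/15 + 221/1332*7/15 + 89/333*4/15 + 20/111*1/3 = 89/333 = pi_4  (ok)
  109/444*1/15 + 47/333*1/15 + 221/1332*1/15 + 89/333*4/15 + 20/111*2/5 = 20/111 = pi_5  (ok)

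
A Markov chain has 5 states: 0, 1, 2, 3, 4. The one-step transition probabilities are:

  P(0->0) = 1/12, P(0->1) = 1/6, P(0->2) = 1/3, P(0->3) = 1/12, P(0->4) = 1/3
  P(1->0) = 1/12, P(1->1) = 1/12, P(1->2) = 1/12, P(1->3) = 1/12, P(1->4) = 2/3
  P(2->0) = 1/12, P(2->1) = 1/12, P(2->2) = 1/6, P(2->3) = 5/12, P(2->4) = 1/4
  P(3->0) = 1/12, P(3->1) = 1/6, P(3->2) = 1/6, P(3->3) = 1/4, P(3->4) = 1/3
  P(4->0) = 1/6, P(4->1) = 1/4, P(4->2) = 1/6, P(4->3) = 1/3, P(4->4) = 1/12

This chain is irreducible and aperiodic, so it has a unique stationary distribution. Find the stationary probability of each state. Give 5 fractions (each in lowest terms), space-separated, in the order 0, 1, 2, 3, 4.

The stationary distribution satisfies pi = pi * P, i.e.:
  pi_0 = 1/12*pi_0 + 1/12*pi_1 + 1/12*pi_2 + 1/12*pi_3 + 1/6*pi_4
  pi_1 = 1/6*pi_0 + 1/12*pi_1 + 1/12*pi_2 + 1/6*pi_3 + 1/4*pi_4
  pi_2 = 1/3*pi_0 + 1/12*pi_1 + 1/6*pi_2 + 1/6*pi_3 + 1/6*pi_4
  pi_3 = 1/12*pi_0 + 1/12*pi_1 + 5/12*pi_2 + 1/4*pi_3 + 1/3*pi_4
  pi_4 = 1/3*pi_0 + 2/3*pi_1 + 1/4*pi_2 + 1/3*pi_3 + 1/12*pi_4
with normalization: pi_0 + pi_1 + pi_2 + pi_3 + pi_4 = 1.

Using the first 4 balance equations plus normalization, the linear system A*pi = b is:
  [-11/12, 1/12, 1/12, 1/12, 1/6] . pi = 0
  [1/6, -11/12, 1/12, 1/6, 1/4] . pi = 0
  [1/3, 1/12, -5/6, 1/6, 1/6] . pi = 0
  [1/12, 1/12, 5/12, -3/4, 1/3] . pi = 0
  [1, 1, 1, 1, 1] . pi = 1

Solving yields:
  pi_0 = 1480/13673
  pi_1 = 2238/13673
  pi_2 = 2339/13673
  pi_3 = 3529/13673
  pi_4 = 4087/13673

Verification (pi * P):
  1480/13673*1/12 + 2238/13673*1/12 + 2339/13673*1/12 + 3529/13673*1/12 + 4087/13673*1/6 = 1480/13673 = pi_0  (ok)
  1480/13673*1/6 + 2238/13673*1/12 + 2339/13673*1/12 + 3529/13673*1/6 + 4087/13673*1/4 = 2238/13673 = pi_1  (ok)
  1480/13673*1/3 + 2238/13673*1/12 + 2339/13673*1/6 + 3529/13673*1/6 + 4087/13673*1/6 = 2339/13673 = pi_2  (ok)
  1480/13673*1/12 + 2238/13673*1/12 + 2339/13673*5/12 + 3529/13673*1/4 + 4087/13673*1/3 = 3529/13673 = pi_3  (ok)
  1480/13673*1/3 + 2238/13673*2/3 + 2339/13673*1/4 + 3529/13673*1/3 + 4087/13673*1/12 = 4087/13673 = pi_4  (ok)

Answer: 1480/13673 2238/13673 2339/13673 3529/13673 4087/13673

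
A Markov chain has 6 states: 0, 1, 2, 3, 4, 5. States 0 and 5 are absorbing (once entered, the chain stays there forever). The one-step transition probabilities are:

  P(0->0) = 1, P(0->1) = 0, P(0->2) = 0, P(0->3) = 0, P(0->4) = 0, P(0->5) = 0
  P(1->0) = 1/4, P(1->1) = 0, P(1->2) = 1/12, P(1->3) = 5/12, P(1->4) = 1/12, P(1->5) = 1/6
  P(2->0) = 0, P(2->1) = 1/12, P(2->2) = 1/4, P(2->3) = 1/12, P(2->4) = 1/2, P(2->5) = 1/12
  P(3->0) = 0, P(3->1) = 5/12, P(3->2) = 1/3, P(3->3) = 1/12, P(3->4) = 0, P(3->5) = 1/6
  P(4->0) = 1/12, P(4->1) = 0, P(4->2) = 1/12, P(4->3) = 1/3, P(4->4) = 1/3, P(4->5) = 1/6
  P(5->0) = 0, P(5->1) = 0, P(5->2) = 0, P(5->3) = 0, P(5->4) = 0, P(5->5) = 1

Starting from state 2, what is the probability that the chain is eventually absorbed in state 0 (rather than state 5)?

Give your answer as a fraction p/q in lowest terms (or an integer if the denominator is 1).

Answer: 701/2453

Derivation:
Let a_i = P(absorbed in 0 | start in state i).
Boundary conditions: a_0 = 1, a_5 = 0.
For each transient state i, a_i = sum_j P(i->j) * a_j:
  a_1 = 1/4*a_0 + 0*a_1 + 1/12*a_2 + 5/12*a_3 + 1/12*a_4 + 1/6*a_5
  a_2 = 0*a_0 + 1/12*a_1 + 1/4*a_2 + 1/12*a_3 + 1/2*a_4 + 1/12*a_5
  a_3 = 0*a_0 + 5/12*a_1 + 1/3*a_2 + 1/12*a_3 + 0*a_4 + 1/6*a_5
  a_4 = 1/12*a_0 + 0*a_1 + 1/12*a_2 + 1/3*a_3 + 1/3*a_4 + 1/6*a_5

Substituting a_0 = 1 and a_5 = 0, rearrange to (I - Q) a = r where r[i] = P(i -> 0):
  [1, -1/12, -5/12, -1/12] . (a_1, a_2, a_3, a_4) = 1/4
  [-1/12, 3/4, -1/12, -1/2] . (a_1, a_2, a_3, a_4) = 0
  [-5/12, -1/3, 11/12, 0] . (a_1, a_2, a_3, a_4) = 0
  [0, -1/12, -1/3, 2/3] . (a_1, a_2, a_3, a_4) = 1/12

Solving yields:
  a_1 = 2075/4906
  a_2 = 701/2453
  a_3 = 1453/4906
  a_4 = 1515/4906

Starting state is 2, so the absorption probability is a_2 = 701/2453.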